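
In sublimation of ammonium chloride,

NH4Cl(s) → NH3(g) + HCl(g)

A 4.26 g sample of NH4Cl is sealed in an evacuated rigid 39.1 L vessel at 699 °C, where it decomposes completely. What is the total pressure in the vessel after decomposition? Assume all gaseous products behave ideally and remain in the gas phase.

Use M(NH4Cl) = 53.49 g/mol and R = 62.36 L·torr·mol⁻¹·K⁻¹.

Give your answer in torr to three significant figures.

247 torr

n(NH4Cl) = 4.26 / 53.49 = 0.07964 mol
n(gas produced) = (2/1) × 0.07964 = 0.1593 mol
P = nRT/V = 0.1593 × 62.36 × 972.15 / 39.1 = 247.0 torr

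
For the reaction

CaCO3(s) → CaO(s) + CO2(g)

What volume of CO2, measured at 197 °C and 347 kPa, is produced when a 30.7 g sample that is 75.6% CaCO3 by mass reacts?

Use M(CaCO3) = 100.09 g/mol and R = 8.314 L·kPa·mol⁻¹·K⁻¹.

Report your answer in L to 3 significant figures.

mass of CaCO3 = 30.7 × 75.6/100 = 23.21 g
n(CaCO3) = 23.21 / 100.09 = 0.2319 mol
n(CO2) = (1/1) × 0.2319 = 0.2319 mol
V = nRT/P = 0.2319 × 8.314 × 470.15 / 347 = 2.612 L

2.61 L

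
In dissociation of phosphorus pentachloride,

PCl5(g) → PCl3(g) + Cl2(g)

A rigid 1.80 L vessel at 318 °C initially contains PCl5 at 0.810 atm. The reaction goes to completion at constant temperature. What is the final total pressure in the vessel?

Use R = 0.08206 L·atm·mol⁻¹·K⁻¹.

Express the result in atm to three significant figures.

Rigid vessel, constant T ⇒ P scales with total gas moles (1 → 2).
P_final = (2/1) × 0.810 = 1.620 atm

1.62 atm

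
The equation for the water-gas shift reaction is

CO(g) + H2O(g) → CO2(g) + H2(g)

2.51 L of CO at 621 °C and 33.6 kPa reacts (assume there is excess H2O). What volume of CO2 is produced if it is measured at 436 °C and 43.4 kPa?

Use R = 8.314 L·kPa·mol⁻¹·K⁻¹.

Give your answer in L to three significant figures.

n(CO) = PV/RT = (33.6 × 2.51) / (8.314 × 894.15) = 0.01134 mol
n(CO2) = (1/1) × 0.01134 = 0.01134 mol
V = nRT/P = 0.01134 × 8.314 × 709.15 / 43.4 = 1.541 L

1.54 L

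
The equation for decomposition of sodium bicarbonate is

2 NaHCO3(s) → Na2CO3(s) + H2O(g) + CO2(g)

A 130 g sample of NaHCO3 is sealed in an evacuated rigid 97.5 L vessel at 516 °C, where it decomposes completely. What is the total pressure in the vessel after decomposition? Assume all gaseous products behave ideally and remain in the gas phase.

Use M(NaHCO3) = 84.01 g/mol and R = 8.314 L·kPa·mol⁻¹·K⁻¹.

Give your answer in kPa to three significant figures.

104 kPa

n(NaHCO3) = 130 / 84.01 = 1.547 mol
n(gas produced) = (2/2) × 1.547 = 1.547 mol
P = nRT/V = 1.547 × 8.314 × 789.15 / 97.5 = 104.1 kPa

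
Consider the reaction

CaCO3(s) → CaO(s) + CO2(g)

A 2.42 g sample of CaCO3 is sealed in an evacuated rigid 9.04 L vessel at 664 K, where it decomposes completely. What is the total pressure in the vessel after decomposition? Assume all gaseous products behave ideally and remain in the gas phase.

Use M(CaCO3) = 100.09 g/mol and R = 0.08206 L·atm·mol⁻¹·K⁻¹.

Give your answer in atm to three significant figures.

n(CaCO3) = 2.42 / 100.09 = 0.02418 mol
n(gas produced) = (1/1) × 0.02418 = 0.02418 mol
P = nRT/V = 0.02418 × 0.08206 × 664 / 9.04 = 0.1457 atm

0.146 atm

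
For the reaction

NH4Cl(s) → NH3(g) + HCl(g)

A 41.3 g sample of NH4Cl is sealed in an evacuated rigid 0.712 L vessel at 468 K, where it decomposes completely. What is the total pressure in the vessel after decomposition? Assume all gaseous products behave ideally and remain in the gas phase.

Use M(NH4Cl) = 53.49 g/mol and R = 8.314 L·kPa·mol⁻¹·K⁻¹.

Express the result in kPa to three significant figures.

8440 kPa

n(NH4Cl) = 41.3 / 53.49 = 0.7721 mol
n(gas produced) = (2/1) × 0.7721 = 1.544 mol
P = nRT/V = 1.544 × 8.314 × 468 / 0.712 = 8438 kPa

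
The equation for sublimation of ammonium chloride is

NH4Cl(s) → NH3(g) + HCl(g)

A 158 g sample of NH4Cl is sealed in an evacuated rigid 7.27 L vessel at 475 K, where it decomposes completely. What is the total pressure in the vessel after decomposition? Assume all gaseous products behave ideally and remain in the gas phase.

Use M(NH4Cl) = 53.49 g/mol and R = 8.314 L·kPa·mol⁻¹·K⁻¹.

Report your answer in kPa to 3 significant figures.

3210 kPa

n(NH4Cl) = 158 / 53.49 = 2.954 mol
n(gas produced) = (2/1) × 2.954 = 5.908 mol
P = nRT/V = 5.908 × 8.314 × 475 / 7.27 = 3209 kPa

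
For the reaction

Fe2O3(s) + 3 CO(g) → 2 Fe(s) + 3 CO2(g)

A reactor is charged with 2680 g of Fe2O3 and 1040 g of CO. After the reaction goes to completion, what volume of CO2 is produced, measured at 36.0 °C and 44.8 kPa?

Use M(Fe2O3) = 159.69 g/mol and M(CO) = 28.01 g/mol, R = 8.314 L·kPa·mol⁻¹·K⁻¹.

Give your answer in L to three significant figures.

2130 L

n(Fe2O3) = 2680 / 159.69 = 16.78 mol
n(CO) = 1040 / 28.01 = 37.13 mol
For 16.78 mol Fe2O3, stoichiometry requires (3/1) × 16.78 = 50.34 mol CO; 37.13 mol is available, so CO is limiting.
n(CO2) = (3/3) × 37.13 = 37.13 mol
V(CO2) = nRT/P = 37.13 × 8.314 × 309.15 / 44.8 = 2130 L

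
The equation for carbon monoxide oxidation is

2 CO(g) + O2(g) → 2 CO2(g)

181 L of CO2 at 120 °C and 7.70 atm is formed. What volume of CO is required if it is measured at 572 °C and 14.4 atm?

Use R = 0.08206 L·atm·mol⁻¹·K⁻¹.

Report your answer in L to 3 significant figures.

208 L

n(CO2) = PV/RT = (7.70 × 181) / (0.08206 × 393.15) = 43.20 mol
n(CO) = (2/2) × 43.20 = 43.20 mol
V = nRT/P = 43.20 × 0.08206 × 845.15 / 14.4 = 208.1 L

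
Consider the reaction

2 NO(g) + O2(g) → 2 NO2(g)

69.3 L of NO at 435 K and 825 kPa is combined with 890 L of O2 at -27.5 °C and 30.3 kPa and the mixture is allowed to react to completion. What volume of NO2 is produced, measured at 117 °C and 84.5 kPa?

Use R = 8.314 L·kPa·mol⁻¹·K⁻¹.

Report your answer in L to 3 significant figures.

n(NO) = PV/RT = (825 × 69.3) / (8.314 × 435) = 15.81 mol
n(O2) = PV/RT = (30.3 × 890) / (8.314 × 245.65) = 13.20 mol
For 15.81 mol NO, stoichiometry requires (1/2) × 15.81 = 7.905 mol O2; 13.20 mol is available, so NO is limiting.
n(NO2) = (2/2) × 15.81 = 15.81 mol
V(NO2) = nRT/P = 15.81 × 8.314 × 390.15 / 84.5 = 606.9 L

607 L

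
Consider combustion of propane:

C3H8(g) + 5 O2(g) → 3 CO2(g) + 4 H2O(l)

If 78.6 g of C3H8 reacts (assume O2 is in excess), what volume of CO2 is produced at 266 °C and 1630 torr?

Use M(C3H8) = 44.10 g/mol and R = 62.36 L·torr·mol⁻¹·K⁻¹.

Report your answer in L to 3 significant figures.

110 L

n(C3H8) = 78.60 / 44.10 = 1.782 mol
n(CO2) = (3/1) × 1.782 = 5.346 mol
V = nRT/P = 5.346 × 62.36 × 539.15 / 1630 = 110.3 L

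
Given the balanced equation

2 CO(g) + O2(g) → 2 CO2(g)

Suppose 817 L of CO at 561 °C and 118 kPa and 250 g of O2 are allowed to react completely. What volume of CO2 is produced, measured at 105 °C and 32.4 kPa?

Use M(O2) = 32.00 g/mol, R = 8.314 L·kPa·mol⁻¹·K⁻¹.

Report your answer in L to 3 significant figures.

n(CO) = PV/RT = (118 × 817) / (8.314 × 834.15) = 13.90 mol
n(O2) = 250 / 32.00 = 7.812 mol
For 13.90 mol CO, stoichiometry requires (1/2) × 13.90 = 6.950 mol O2; 7.812 mol is available, so CO is limiting.
n(CO2) = (2/2) × 13.90 = 13.90 mol
V(CO2) = nRT/P = 13.90 × 8.314 × 378.15 / 32.4 = 1349 L

1350 L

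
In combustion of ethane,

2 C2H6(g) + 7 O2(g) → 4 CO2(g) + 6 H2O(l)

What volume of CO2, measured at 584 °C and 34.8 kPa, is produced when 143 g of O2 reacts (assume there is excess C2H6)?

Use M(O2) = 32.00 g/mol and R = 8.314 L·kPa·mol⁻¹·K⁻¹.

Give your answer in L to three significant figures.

523 L

n(O2) = 143.0 / 32.00 = 4.469 mol
n(CO2) = (4/7) × 4.469 = 2.554 mol
V = nRT/P = 2.554 × 8.314 × 857.15 / 34.8 = 523.0 L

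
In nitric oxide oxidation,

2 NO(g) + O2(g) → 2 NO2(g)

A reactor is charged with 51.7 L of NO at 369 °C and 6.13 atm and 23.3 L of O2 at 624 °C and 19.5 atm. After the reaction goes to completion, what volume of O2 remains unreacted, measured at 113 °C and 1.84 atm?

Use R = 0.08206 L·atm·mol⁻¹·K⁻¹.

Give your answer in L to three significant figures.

54.5 L

n(NO) = PV/RT = (6.13 × 51.7) / (0.08206 × 642.15) = 6.014 mol
n(O2) = PV/RT = (19.5 × 23.3) / (0.08206 × 897.15) = 6.172 mol
For 6.014 mol NO, stoichiometry requires (1/2) × 6.014 = 3.007 mol O2; 6.172 mol is available, so NO is limiting.
n(O2) consumed = (1/2) × 6.014 = 3.007 mol; remaining = 6.172 − 3.007 = 3.165 mol
V(O2) = nRT/P = 3.165 × 0.08206 × 386.15 / 1.84 = 54.51 L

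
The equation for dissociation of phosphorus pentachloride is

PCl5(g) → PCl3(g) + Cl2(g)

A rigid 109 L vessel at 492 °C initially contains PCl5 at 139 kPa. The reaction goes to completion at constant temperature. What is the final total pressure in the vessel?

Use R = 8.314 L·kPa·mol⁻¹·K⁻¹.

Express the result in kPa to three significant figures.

Rigid vessel, constant T ⇒ P scales with total gas moles (1 → 2).
P_final = (2/1) × 139 = 278.0 kPa

278 kPa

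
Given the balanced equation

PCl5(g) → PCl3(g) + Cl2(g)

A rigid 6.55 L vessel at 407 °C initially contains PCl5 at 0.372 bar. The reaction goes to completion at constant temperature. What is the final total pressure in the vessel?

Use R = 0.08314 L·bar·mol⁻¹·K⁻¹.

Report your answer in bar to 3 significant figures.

Since T and V are fixed, P_final/P_initial = n_final/n_initial = 2/1.
P_final = (2/1) × 0.372 = 0.7440 bar

0.744 bar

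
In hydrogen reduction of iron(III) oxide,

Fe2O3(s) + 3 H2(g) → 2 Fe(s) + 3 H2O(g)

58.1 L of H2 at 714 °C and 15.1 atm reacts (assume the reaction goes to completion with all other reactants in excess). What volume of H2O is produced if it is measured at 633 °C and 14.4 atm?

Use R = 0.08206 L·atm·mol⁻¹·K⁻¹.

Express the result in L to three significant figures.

n(H2) = PV/RT = (15.1 × 58.1) / (0.08206 × 987.15) = 10.83 mol
n(H2O) = (3/3) × 10.83 = 10.83 mol
V = nRT/P = 10.83 × 0.08206 × 906.15 / 14.4 = 55.92 L

55.9 L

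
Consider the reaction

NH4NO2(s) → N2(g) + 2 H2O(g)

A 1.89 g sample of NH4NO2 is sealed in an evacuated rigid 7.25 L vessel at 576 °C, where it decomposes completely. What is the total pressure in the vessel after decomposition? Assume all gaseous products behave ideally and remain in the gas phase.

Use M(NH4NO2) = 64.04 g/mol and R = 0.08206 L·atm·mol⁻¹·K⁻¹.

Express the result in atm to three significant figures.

0.851 atm

n(NH4NO2) = 1.89 / 64.04 = 0.02951 mol
n(gas produced) = (3/1) × 0.02951 = 0.08853 mol
P = nRT/V = 0.08853 × 0.08206 × 849.15 / 7.25 = 0.8509 atm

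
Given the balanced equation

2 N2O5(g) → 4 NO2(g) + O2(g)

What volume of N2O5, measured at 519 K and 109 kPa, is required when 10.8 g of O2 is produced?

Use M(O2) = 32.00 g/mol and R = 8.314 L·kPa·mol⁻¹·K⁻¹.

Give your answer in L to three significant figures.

n(O2) = 10.80 / 32.00 = 0.3375 mol
n(N2O5) = (2/1) × 0.3375 = 0.6750 mol
V = nRT/P = 0.6750 × 8.314 × 519 / 109 = 26.72 L

26.7 L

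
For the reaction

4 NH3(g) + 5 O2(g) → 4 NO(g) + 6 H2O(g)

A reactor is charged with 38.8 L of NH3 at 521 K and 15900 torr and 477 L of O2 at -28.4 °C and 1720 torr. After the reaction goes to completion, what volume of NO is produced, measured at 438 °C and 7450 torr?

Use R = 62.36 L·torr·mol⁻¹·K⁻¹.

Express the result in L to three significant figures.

n(NH3) = PV/RT = (15900 × 38.8) / (62.36 × 521) = 18.99 mol
n(O2) = PV/RT = (1720 × 477) / (62.36 × 244.75) = 53.75 mol
For 18.99 mol NH3, stoichiometry requires (5/4) × 18.99 = 23.74 mol O2; 53.75 mol is available, so NH3 is limiting.
n(NO) = (4/4) × 18.99 = 18.99 mol
V(NO) = nRT/P = 18.99 × 62.36 × 711.15 / 7450 = 113.0 L

113 L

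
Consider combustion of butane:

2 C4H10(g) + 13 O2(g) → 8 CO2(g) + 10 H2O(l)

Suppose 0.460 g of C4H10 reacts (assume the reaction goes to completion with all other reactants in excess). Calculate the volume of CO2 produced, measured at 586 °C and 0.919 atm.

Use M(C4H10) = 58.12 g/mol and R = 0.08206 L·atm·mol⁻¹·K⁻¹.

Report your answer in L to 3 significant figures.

2.43 L

n(C4H10) = 0.4600 / 58.12 = 0.007915 mol
n(CO2) = (8/2) × 0.007915 = 0.03166 mol
V = nRT/P = 0.03166 × 0.08206 × 859.15 / 0.919 = 2.429 L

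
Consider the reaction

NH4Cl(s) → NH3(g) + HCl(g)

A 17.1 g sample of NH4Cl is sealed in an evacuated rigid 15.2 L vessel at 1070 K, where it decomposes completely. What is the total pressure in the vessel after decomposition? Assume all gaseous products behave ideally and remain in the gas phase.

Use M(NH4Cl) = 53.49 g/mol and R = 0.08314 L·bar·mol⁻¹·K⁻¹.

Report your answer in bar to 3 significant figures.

n(NH4Cl) = 17.1 / 53.49 = 0.3197 mol
n(gas produced) = (2/1) × 0.3197 = 0.6394 mol
P = nRT/V = 0.6394 × 0.08314 × 1070 / 15.2 = 3.742 bar

3.74 bar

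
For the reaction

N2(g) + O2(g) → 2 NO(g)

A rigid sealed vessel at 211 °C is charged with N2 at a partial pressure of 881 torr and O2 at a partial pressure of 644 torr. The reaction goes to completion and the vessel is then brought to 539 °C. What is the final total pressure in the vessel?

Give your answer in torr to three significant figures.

With V and T fixed, P_i ∝ n_i, so the mole ratios apply directly to partial pressures at 211 °C.
P(O2) required for 881 torr of N2 = (1/1) × 881 = 881.0 torr; available 644 torr, so O2 is limiting.
P(N2) remaining = 881 − (1/1) × 644 = 237.0 torr
P(gaseous products) = (2)/1 × 644 = 1288 torr
P_total at 211 °C = 237.0 + 1288 = 1525 torr
Scaling to 539 °C: P = 1525 × 812.15/484.15 = 2558 torr

2560 torr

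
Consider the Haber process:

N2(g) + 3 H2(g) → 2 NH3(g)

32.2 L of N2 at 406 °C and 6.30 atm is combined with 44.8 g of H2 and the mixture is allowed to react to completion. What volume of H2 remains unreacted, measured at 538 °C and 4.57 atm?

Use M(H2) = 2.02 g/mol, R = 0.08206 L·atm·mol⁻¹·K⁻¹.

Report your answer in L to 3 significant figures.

n(N2) = PV/RT = (6.30 × 32.2) / (0.08206 × 679.15) = 3.640 mol
n(H2) = 44.8 / 2.02 = 22.18 mol
For 3.640 mol N2, stoichiometry requires (3/1) × 3.640 = 10.92 mol H2; 22.18 mol is available, so N2 is limiting.
n(H2) consumed = (3/1) × 3.640 = 10.92 mol; remaining = 22.18 − 10.92 = 11.26 mol
V(H2) = nRT/P = 11.26 × 0.08206 × 811.15 / 4.57 = 164.0 L

164 L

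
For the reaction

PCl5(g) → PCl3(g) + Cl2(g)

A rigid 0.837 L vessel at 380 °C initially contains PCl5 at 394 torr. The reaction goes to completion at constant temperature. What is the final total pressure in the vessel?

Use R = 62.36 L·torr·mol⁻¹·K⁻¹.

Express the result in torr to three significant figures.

788 torr

Since T and V are fixed, P_final/P_initial = n_final/n_initial = 2/1.
P_final = (2/1) × 394 = 788.0 torr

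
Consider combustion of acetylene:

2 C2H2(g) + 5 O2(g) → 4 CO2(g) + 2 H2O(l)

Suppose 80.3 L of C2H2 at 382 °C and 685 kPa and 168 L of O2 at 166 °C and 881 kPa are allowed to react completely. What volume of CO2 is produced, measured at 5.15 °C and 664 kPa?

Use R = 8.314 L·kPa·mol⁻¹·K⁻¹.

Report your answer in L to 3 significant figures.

n(C2H2) = PV/RT = (685 × 80.3) / (8.314 × 655.15) = 10.10 mol
n(O2) = PV/RT = (881 × 168) / (8.314 × 439.15) = 40.54 mol
For 10.10 mol C2H2, stoichiometry requires (5/2) × 10.10 = 25.25 mol O2; 40.54 mol is available, so C2H2 is limiting.
n(CO2) = (4/2) × 10.10 = 20.20 mol
V(CO2) = nRT/P = 20.20 × 8.314 × 278.3 / 664 = 70.39 L

70.4 L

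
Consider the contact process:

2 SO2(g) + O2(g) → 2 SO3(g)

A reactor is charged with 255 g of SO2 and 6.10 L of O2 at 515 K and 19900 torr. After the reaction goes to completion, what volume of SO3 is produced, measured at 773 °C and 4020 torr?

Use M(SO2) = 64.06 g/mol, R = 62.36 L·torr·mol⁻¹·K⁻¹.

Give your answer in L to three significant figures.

n(SO2) = 255 / 64.06 = 3.981 mol
n(O2) = PV/RT = (19900 × 6.10) / (62.36 × 515) = 3.780 mol
For 3.981 mol SO2, stoichiometry requires (1/2) × 3.981 = 1.990 mol O2; 3.780 mol is available, so SO2 is limiting.
n(SO3) = (2/2) × 3.981 = 3.981 mol
V(SO3) = nRT/P = 3.981 × 62.36 × 1046.15 / 4020 = 64.61 L

64.6 L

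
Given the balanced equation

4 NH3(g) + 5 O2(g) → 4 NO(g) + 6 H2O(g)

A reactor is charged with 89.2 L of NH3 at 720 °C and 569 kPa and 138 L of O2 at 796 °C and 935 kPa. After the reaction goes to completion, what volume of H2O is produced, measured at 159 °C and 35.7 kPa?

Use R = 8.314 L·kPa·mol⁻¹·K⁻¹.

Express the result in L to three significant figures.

928 L

n(NH3) = PV/RT = (569 × 89.2) / (8.314 × 993.15) = 6.147 mol
n(O2) = PV/RT = (935 × 138) / (8.314 × 1069.15) = 14.52 mol
For 6.147 mol NH3, stoichiometry requires (5/4) × 6.147 = 7.684 mol O2; 14.52 mol is available, so NH3 is limiting.
n(H2O) = (6/4) × 6.147 = 9.221 mol
V(H2O) = nRT/P = 9.221 × 8.314 × 432.15 / 35.7 = 928.0 L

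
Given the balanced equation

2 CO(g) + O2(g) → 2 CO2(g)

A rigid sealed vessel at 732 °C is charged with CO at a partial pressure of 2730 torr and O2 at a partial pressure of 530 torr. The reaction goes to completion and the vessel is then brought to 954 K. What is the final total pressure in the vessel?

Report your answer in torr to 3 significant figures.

2590 torr

With V and T fixed, P_i ∝ n_i, so the mole ratios apply directly to partial pressures at 732 °C.
P(O2) required for 2730 torr of CO = (1/2) × 2730 = 1365 torr; available 530 torr, so O2 is limiting.
P(CO) remaining = 2730 − (2/1) × 530 = 1670 torr
P(gaseous products) = (2)/1 × 530 = 1060 torr
P_total at 732 °C = 1670 + 1060 = 2730 torr
Scaling to 954 K: P = 2730 × 954/1005.15 = 2591 torr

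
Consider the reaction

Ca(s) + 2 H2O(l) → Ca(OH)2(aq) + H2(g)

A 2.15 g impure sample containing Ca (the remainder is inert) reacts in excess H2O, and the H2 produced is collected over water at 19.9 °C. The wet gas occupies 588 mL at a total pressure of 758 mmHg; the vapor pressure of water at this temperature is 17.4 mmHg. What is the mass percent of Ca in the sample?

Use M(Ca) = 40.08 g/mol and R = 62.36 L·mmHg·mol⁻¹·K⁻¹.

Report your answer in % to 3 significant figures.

44.4 %

P(H2) = 758 − 17.4 = 740.6 mmHg
n(H2) = PV/RT = (740.6 × 0.5880) / (62.36 × 293.05) = 0.02383 mol
n(Ca) = (1/1) × 0.02383 = 0.02383 mol
m(Ca) = 0.02383 × 40.08 = 0.9551 g
%Ca = 0.9551 / 2.15 × 100 = 44.42%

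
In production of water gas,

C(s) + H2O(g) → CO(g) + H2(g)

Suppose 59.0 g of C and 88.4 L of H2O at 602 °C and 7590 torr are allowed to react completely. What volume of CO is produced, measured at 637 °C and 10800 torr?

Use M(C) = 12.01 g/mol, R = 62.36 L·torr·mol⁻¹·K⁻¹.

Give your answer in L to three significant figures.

n(C) = 59.0 / 12.01 = 4.913 mol
n(H2O) = PV/RT = (7590 × 88.4) / (62.36 × 875.15) = 12.29 mol
For 4.913 mol C, stoichiometry requires (1/1) × 4.913 = 4.913 mol H2O; 12.29 mol is available, so C is limiting.
n(CO) = (1/1) × 4.913 = 4.913 mol
V(CO) = nRT/P = 4.913 × 62.36 × 910.15 / 10800 = 25.82 L

25.8 L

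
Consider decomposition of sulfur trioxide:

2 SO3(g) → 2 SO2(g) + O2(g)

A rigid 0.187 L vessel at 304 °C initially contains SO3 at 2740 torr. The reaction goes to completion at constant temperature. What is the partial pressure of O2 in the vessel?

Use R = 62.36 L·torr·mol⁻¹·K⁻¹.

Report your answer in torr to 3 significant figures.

1370 torr

n(SO3)₀ = PV/RT = (2740 × 0.187) / (62.36 × 577.15) = 0.01424 mol
n(O2) = (1/2) × 0.01424 = 0.007120 mol
P(O2) = nRT/V = 0.007120 × 62.36 × 577.15 / 0.187 = 1370 torr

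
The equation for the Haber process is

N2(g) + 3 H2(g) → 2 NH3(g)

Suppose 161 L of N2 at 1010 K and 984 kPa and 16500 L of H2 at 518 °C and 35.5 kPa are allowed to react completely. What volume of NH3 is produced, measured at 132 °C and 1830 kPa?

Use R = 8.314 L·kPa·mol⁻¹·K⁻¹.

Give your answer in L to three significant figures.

n(N2) = PV/RT = (984 × 161) / (8.314 × 1010) = 18.87 mol
n(H2) = PV/RT = (35.5 × 16500) / (8.314 × 791.15) = 89.05 mol
For 18.87 mol N2, stoichiometry requires (3/1) × 18.87 = 56.61 mol H2; 89.05 mol is available, so N2 is limiting.
n(NH3) = (2/1) × 18.87 = 37.74 mol
V(NH3) = nRT/P = 37.74 × 8.314 × 405.15 / 1830 = 69.47 L

69.5 L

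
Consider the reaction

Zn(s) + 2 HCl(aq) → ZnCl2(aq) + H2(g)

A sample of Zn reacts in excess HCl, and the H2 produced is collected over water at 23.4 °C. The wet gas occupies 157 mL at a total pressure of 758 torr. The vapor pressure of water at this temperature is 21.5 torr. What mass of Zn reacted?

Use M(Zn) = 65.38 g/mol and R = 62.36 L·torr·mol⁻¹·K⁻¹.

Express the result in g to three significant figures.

0.409 g

P(H2) = 758 − 21.5 = 736.5 torr
n(H2) = PV/RT = (736.5 × 0.1570) / (62.36 × 296.55) = 0.006253 mol
n(Zn) = (1/1) × 0.006253 = 0.006253 mol
m(Zn) = 0.006253 × 65.38 = 0.4088 g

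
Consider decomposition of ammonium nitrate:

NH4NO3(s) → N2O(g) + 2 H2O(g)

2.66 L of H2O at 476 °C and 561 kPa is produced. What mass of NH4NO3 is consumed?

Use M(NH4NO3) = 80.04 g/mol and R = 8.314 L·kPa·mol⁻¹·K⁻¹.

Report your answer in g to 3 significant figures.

n(H2O) = PV/RT = (561 × 2.66) / (8.314 × 749.15) = 0.2396 mol
n(NH4NO3) = (1/2) × 0.2396 = 0.1198 mol
m(NH4NO3) = 0.1198 × 80.04 = 9.589 g

9.59 g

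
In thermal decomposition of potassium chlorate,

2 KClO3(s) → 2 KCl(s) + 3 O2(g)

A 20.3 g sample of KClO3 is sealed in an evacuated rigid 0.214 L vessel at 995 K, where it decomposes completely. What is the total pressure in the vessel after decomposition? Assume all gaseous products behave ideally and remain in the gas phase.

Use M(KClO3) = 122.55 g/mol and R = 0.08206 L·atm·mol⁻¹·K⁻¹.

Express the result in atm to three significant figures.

94.8 atm

n(KClO3) = 20.3 / 122.55 = 0.1656 mol
n(gas produced) = (3/2) × 0.1656 = 0.2484 mol
P = nRT/V = 0.2484 × 0.08206 × 995 / 0.214 = 94.77 atm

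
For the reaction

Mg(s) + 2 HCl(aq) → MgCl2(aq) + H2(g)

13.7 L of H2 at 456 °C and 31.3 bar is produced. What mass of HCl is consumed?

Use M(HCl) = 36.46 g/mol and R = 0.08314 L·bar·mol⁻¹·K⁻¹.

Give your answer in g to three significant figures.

n(H2) = PV/RT = (31.3 × 13.7) / (0.08314 × 729.15) = 7.074 mol
n(HCl) = (2/1) × 7.074 = 14.15 mol
m(HCl) = 14.15 × 36.46 = 515.9 g

516 g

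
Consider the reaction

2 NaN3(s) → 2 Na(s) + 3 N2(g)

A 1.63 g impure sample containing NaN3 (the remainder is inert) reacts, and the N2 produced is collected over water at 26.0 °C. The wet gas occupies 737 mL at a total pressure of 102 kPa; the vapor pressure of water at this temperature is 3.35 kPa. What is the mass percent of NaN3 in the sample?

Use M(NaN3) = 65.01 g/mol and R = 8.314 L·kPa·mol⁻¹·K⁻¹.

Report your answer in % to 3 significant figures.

P(N2) = 102 − 3.35 = 98.65 kPa
n(N2) = PV/RT = (98.65 × 0.7370) / (8.314 × 299.15) = 0.02923 mol
n(NaN3) = (2/3) × 0.02923 = 0.01949 mol
m(NaN3) = 0.01949 × 65.01 = 1.267 g
%NaN3 = 1.267 / 1.63 × 100 = 77.73%

77.7 %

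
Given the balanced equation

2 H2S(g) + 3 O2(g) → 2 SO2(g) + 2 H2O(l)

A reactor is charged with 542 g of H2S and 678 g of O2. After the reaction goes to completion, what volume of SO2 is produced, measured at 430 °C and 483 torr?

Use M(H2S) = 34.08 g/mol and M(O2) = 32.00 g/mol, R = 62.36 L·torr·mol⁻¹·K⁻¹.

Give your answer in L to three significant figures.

n(H2S) = 542 / 34.08 = 15.90 mol
n(O2) = 678 / 32.00 = 21.19 mol
For 15.90 mol H2S, stoichiometry requires (3/2) × 15.90 = 23.85 mol O2; 21.19 mol is available, so O2 is limiting.
n(SO2) = (2/3) × 21.19 = 14.13 mol
V(SO2) = nRT/P = 14.13 × 62.36 × 703.15 / 483 = 1283 L

1280 L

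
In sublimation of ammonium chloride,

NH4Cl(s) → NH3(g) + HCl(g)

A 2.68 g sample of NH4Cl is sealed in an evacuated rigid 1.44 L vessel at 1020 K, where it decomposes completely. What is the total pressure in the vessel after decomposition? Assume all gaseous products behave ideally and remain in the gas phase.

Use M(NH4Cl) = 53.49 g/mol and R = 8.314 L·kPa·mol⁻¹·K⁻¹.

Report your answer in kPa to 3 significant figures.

n(NH4Cl) = 2.68 / 53.49 = 0.05010 mol
n(gas produced) = (2/1) × 0.05010 = 0.1002 mol
P = nRT/V = 0.1002 × 8.314 × 1020 / 1.44 = 590.1 kPa

590 kPa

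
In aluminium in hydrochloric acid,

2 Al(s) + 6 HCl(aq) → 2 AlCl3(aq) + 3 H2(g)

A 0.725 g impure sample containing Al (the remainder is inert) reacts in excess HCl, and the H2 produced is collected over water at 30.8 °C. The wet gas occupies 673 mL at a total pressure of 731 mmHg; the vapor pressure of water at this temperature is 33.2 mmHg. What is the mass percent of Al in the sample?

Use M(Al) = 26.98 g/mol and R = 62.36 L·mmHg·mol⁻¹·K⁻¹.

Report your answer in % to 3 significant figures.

61.5 %

P(H2) = 731 − 33.2 = 697.8 mmHg
n(H2) = PV/RT = (697.8 × 0.6730) / (62.36 × 303.95) = 0.02478 mol
n(Al) = (2/3) × 0.02478 = 0.01652 mol
m(Al) = 0.01652 × 26.98 = 0.4457 g
%Al = 0.4457 / 0.725 × 100 = 61.48%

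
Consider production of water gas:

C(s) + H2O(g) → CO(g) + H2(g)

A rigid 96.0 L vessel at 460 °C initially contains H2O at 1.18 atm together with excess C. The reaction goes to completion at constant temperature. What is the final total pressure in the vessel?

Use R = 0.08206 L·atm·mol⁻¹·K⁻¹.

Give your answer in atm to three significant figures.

Rigid vessel, constant T ⇒ P scales with total gas moles (1 → 2).
P_final = (2/1) × 1.18 = 2.360 atm

2.36 atm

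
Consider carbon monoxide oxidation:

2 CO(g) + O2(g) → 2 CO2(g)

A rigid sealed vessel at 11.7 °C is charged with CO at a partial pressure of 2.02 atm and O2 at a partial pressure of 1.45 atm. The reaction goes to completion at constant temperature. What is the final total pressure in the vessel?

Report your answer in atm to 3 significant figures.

At constant V, partial pressures at 11.7 °C are proportional to moles, so apply stoichiometry directly to pressures.
P(O2) required for 2.02 atm of CO = (1/2) × 2.02 = 1.010 atm; available 1.45 atm, so CO is limiting.
P(O2) remaining = 1.45 − (1/2) × 2.02 = 0.4400 atm
P(gaseous products) = (2)/2 × 2.02 = 2.020 atm
P_total at 11.7 °C = 0.4400 + 2.020 = 2.460 atm

2.46 atm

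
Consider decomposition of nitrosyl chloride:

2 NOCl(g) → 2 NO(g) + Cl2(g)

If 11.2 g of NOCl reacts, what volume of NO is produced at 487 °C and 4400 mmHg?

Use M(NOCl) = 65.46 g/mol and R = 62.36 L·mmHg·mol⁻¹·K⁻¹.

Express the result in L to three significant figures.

1.84 L

n(NOCl) = 11.20 / 65.46 = 0.1711 mol
n(NO) = (2/2) × 0.1711 = 0.1711 mol
V = nRT/P = 0.1711 × 62.36 × 760.15 / 4400 = 1.843 L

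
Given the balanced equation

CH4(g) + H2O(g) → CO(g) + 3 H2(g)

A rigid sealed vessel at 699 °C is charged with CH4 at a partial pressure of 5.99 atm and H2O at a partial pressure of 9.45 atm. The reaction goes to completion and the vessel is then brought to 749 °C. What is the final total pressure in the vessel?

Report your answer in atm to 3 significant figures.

At constant V, partial pressures at 699 °C are proportional to moles, so apply stoichiometry directly to pressures.
P(H2O) required for 5.99 atm of CH4 = (1/1) × 5.99 = 5.990 atm; available 9.45 atm, so CH4 is limiting.
P(H2O) remaining = 9.45 − (1/1) × 5.99 = 3.460 atm
P(gaseous products) = (1+3)/1 × 5.99 = 23.96 atm
P_total at 699 °C = 3.460 + 23.96 = 27.42 atm
Scaling to 749 °C: P = 27.42 × 1022.15/972.15 = 28.83 atm

28.8 atm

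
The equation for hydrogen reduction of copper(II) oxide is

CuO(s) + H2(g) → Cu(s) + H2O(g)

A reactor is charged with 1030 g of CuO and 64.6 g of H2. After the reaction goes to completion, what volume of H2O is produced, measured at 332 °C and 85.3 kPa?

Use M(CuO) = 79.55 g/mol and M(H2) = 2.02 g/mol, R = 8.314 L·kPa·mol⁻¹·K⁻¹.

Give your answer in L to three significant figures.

764 L

n(CuO) = 1030 / 79.55 = 12.95 mol
n(H2) = 64.6 / 2.02 = 31.98 mol
For 12.95 mol CuO, stoichiometry requires (1/1) × 12.95 = 12.95 mol H2; 31.98 mol is available, so CuO is limiting.
n(H2O) = (1/1) × 12.95 = 12.95 mol
V(H2O) = nRT/P = 12.95 × 8.314 × 605.15 / 85.3 = 763.8 L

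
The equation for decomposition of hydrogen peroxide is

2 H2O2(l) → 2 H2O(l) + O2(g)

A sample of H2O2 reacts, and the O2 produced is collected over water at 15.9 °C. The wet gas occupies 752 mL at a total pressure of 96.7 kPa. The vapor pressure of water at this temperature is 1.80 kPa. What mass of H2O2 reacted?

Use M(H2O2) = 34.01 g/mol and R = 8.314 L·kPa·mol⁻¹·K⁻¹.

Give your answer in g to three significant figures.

2.02 g

P(O2) = 96.7 − 1.80 = 94.90 kPa
n(O2) = PV/RT = (94.90 × 0.7520) / (8.314 × 289.05) = 0.02970 mol
n(H2O2) = (2/1) × 0.02970 = 0.05940 mol
m(H2O2) = 0.05940 × 34.01 = 2.020 g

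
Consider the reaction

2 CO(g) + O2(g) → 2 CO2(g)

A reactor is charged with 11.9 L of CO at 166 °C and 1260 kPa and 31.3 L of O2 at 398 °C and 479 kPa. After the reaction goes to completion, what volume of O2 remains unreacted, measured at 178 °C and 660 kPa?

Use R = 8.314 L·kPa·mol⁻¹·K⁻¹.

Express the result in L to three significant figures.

n(CO) = PV/RT = (1260 × 11.9) / (8.314 × 439.15) = 4.107 mol
n(O2) = PV/RT = (479 × 31.3) / (8.314 × 671.15) = 2.687 mol
For 4.107 mol CO, stoichiometry requires (1/2) × 4.107 = 2.054 mol O2; 2.687 mol is available, so CO is limiting.
n(O2) consumed = (1/2) × 4.107 = 2.054 mol; remaining = 2.687 − 2.054 = 0.6330 mol
V(O2) = nRT/P = 0.6330 × 8.314 × 451.15 / 660 = 3.597 L

3.60 L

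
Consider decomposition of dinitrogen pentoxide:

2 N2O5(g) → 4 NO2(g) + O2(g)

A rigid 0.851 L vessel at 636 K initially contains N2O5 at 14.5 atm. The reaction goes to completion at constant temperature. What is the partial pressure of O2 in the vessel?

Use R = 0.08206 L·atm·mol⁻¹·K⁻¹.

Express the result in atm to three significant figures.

7.25 atm

n(N2O5)₀ = PV/RT = (14.5 × 0.851) / (0.08206 × 636) = 0.2364 mol
n(O2) = (1/2) × 0.2364 = 0.1182 mol
P(O2) = nRT/V = 0.1182 × 0.08206 × 636 / 0.851 = 7.249 atm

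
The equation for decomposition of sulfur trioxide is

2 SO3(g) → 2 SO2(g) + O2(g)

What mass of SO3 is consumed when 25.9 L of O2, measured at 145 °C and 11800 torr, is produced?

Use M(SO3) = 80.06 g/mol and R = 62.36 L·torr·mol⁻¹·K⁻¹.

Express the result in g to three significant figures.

n(O2) = PV/RT = (11800 × 25.9) / (62.36 × 418.15) = 11.72 mol
n(SO3) = (2/1) × 11.72 = 23.44 mol
m(SO3) = 23.44 × 80.06 = 1877 g

1880 g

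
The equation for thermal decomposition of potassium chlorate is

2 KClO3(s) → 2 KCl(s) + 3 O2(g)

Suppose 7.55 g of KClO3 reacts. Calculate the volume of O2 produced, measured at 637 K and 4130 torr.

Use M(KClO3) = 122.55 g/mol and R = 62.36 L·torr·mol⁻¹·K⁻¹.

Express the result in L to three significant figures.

n(KClO3) = 7.550 / 122.55 = 0.06161 mol
n(O2) = (3/2) × 0.06161 = 0.09241 mol
V = nRT/P = 0.09241 × 62.36 × 637 / 4130 = 0.8888 L

0.889 L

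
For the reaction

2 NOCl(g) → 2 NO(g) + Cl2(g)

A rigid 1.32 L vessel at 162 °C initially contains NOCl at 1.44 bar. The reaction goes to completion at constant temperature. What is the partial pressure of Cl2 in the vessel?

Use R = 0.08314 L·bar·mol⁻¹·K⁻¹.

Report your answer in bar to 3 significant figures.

0.720 bar

n(NOCl)₀ = PV/RT = (1.44 × 1.32) / (0.08314 × 435.15) = 0.05254 mol
n(Cl2) = (1/2) × 0.05254 = 0.02627 mol
P(Cl2) = nRT/V = 0.02627 × 0.08314 × 435.15 / 1.32 = 0.7200 bar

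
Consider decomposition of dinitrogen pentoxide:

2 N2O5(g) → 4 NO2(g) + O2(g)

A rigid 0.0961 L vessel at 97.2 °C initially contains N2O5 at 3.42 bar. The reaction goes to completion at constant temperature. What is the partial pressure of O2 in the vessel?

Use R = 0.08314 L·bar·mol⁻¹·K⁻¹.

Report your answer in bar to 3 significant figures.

1.71 bar

n(N2O5)₀ = PV/RT = (3.42 × 0.0961) / (0.08314 × 370.35) = 0.01067 mol
n(O2) = (1/2) × 0.01067 = 0.005335 mol
P(O2) = nRT/V = 0.005335 × 0.08314 × 370.35 / 0.0961 = 1.709 bar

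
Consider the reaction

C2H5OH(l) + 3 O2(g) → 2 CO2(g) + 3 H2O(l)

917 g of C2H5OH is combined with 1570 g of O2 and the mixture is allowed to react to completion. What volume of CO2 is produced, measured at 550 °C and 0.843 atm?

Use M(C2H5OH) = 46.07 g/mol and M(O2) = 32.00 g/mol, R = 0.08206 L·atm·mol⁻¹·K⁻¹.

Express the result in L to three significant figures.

2620 L

n(C2H5OH) = 917 / 46.07 = 19.90 mol
n(O2) = 1570 / 32.00 = 49.06 mol
For 19.90 mol C2H5OH, stoichiometry requires (3/1) × 19.90 = 59.70 mol O2; 49.06 mol is available, so O2 is limiting.
n(CO2) = (2/3) × 49.06 = 32.71 mol
V(CO2) = nRT/P = 32.71 × 0.08206 × 823.15 / 0.843 = 2621 L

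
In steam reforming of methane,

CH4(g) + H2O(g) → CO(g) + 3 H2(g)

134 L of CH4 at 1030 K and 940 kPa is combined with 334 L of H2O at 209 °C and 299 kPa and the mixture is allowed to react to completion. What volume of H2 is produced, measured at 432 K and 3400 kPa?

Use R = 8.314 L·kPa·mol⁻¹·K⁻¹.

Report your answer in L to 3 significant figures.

n(CH4) = PV/RT = (940 × 134) / (8.314 × 1030) = 14.71 mol
n(H2O) = PV/RT = (299 × 334) / (8.314 × 482.15) = 24.91 mol
For 14.71 mol CH4, stoichiometry requires (1/1) × 14.71 = 14.71 mol H2O; 24.91 mol is available, so CH4 is limiting.
n(H2) = (3/1) × 14.71 = 44.13 mol
V(H2) = nRT/P = 44.13 × 8.314 × 432 / 3400 = 46.62 L

46.6 L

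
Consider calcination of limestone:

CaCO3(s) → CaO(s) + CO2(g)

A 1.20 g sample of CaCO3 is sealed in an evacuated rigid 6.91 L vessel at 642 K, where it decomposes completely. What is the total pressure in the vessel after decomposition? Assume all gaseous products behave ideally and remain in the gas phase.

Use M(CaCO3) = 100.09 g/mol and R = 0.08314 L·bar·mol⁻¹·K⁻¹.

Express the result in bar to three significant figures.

n(CaCO3) = 1.20 / 100.09 = 0.01199 mol
n(gas produced) = (1/1) × 0.01199 = 0.01199 mol
P = nRT/V = 0.01199 × 0.08314 × 642 / 6.91 = 0.09262 bar

0.0926 bar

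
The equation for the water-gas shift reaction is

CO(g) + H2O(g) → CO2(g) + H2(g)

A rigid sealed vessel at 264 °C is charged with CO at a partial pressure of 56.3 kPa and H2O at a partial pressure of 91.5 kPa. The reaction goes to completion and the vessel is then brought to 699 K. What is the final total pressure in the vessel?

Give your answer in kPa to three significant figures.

Because the vessel is rigid and T is held at 264 °C, work the stoichiometry in partial pressures (P_i = n_iRT/V).
P(H2O) required for 56.3 kPa of CO = (1/1) × 56.3 = 56.30 kPa; available 91.5 kPa, so CO is limiting.
P(H2O) remaining = 91.5 − (1/1) × 56.3 = 35.20 kPa
P(gaseous products) = (1+1)/1 × 56.3 = 112.6 kPa
P_total at 264 °C = 35.20 + 112.6 = 147.8 kPa
Scaling to 699 K: P = 147.8 × 699/537.15 = 192.3 kPa

192 kPa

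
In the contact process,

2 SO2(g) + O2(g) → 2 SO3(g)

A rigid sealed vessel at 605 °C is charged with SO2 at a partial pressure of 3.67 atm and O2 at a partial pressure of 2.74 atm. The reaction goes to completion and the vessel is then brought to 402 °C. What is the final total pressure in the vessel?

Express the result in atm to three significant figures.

Because the vessel is rigid and T is held at 605 °C, work the stoichiometry in partial pressures (P_i = n_iRT/V).
P(O2) required for 3.67 atm of SO2 = (1/2) × 3.67 = 1.835 atm; available 2.74 atm, so SO2 is limiting.
P(O2) remaining = 2.74 − (1/2) × 3.67 = 0.9050 atm
P(gaseous products) = (2)/2 × 3.67 = 3.670 atm
P_total at 605 °C = 0.9050 + 3.670 = 4.575 atm
Scaling to 402 °C: P = 4.575 × 675.15/878.15 = 3.517 atm

3.52 atm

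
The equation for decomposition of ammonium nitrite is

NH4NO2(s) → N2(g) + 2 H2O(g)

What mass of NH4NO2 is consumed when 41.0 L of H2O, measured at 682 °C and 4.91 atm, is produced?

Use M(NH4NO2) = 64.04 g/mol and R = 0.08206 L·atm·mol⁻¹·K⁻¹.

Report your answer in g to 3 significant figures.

82.2 g

n(H2O) = PV/RT = (4.91 × 41.0) / (0.08206 × 955.15) = 2.568 mol
n(NH4NO2) = (1/2) × 2.568 = 1.284 mol
m(NH4NO2) = 1.284 × 64.04 = 82.23 g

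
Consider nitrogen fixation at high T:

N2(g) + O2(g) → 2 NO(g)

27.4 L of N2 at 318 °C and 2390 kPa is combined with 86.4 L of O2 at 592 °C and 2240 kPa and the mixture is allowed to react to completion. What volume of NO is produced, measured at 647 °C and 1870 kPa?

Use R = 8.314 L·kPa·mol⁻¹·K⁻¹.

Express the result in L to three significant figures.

n(N2) = PV/RT = (2390 × 27.4) / (8.314 × 591.15) = 13.32 mol
n(O2) = PV/RT = (2240 × 86.4) / (8.314 × 865.15) = 26.91 mol
For 13.32 mol N2, stoichiometry requires (1/1) × 13.32 = 13.32 mol O2; 26.91 mol is available, so N2 is limiting.
n(NO) = (2/1) × 13.32 = 26.64 mol
V(NO) = nRT/P = 26.64 × 8.314 × 920.15 / 1870 = 109.0 L

109 L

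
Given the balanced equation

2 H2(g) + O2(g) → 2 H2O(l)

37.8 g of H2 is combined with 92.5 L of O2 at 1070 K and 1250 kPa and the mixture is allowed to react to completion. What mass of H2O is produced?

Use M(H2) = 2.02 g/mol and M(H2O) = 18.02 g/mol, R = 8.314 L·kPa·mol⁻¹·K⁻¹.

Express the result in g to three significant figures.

337 g

n(H2) = 37.8 / 2.02 = 18.71 mol
n(O2) = PV/RT = (1250 × 92.5) / (8.314 × 1070) = 13.00 mol
For 18.71 mol H2, stoichiometry requires (1/2) × 18.71 = 9.355 mol O2; 13.00 mol is available, so H2 is limiting.
n(H2O) = (2/2) × 18.71 = 18.71 mol
m(H2O) = 18.71 × 18.02 = 337.2 g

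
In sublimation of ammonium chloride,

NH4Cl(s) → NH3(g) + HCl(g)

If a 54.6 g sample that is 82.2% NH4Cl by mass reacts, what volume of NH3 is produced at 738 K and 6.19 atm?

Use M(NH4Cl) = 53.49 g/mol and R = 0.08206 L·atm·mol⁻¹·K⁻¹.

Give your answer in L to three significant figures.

8.21 L

mass of NH4Cl = 54.6 × 82.2/100 = 44.88 g
n(NH4Cl) = 44.88 / 53.49 = 0.8390 mol
n(NH3) = (1/1) × 0.8390 = 0.8390 mol
V = nRT/P = 0.8390 × 0.08206 × 738 / 6.19 = 8.208 L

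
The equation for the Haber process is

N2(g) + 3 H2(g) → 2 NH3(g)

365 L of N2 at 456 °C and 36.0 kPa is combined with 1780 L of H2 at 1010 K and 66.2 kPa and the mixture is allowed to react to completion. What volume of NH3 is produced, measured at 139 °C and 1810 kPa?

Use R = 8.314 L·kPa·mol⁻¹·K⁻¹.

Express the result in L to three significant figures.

8.21 L

n(N2) = PV/RT = (36.0 × 365) / (8.314 × 729.15) = 2.168 mol
n(H2) = PV/RT = (66.2 × 1780) / (8.314 × 1010) = 14.03 mol
For 2.168 mol N2, stoichiometry requires (3/1) × 2.168 = 6.504 mol H2; 14.03 mol is available, so N2 is limiting.
n(NH3) = (2/1) × 2.168 = 4.336 mol
V(NH3) = nRT/P = 4.336 × 8.314 × 412.15 / 1810 = 8.209 L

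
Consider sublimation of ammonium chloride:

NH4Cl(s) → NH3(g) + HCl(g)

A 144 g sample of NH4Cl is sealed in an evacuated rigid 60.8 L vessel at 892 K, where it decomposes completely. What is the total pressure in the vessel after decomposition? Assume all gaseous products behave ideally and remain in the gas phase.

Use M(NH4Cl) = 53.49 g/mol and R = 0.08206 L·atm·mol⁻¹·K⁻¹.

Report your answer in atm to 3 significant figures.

n(NH4Cl) = 144 / 53.49 = 2.692 mol
n(gas produced) = (2/1) × 2.692 = 5.384 mol
P = nRT/V = 5.384 × 0.08206 × 892 / 60.8 = 6.482 atm

6.48 atm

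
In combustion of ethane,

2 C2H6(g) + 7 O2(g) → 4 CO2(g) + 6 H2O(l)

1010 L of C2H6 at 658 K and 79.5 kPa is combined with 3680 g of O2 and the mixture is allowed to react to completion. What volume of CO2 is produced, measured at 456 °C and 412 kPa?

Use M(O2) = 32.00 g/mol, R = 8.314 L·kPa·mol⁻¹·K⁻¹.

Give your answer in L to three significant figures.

432 L

n(C2H6) = PV/RT = (79.5 × 1010) / (8.314 × 658) = 14.68 mol
n(O2) = 3680 / 32.00 = 115.0 mol
For 14.68 mol C2H6, stoichiometry requires (7/2) × 14.68 = 51.38 mol O2; 115.0 mol is available, so C2H6 is limiting.
n(CO2) = (4/2) × 14.68 = 29.36 mol
V(CO2) = nRT/P = 29.36 × 8.314 × 729.15 / 412 = 432.0 L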